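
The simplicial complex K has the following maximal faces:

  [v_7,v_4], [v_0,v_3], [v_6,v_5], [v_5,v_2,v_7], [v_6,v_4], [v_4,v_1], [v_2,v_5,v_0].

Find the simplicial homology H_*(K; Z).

H_0 ≅ Z,  H_1 ≅ Z,  H_2 = 0.

We work with the vertex ordering v_0 < v_1 < v_2 < v_3 < v_4 < v_5 < v_6 < v_7. The simplices of K, each written with vertices in increasing order, are:

  0-simplices (8): [v_0], [v_1], [v_2], [v_3], [v_4], [v_5], [v_6], [v_7]
  1-simplices (10): [v_0,v_2], [v_0,v_3], [v_0,v_5], [v_1,v_4], [v_2,v_5], [v_2,v_7], [v_4,v_6], [v_4,v_7], [v_5,v_6], [v_5,v_7]
  2-simplices (2): [v_0,v_2,v_5], [v_2,v_5,v_7]

Hence C_0 ≅ Z^8, C_1 ≅ Z^10, C_2 ≅ Z^2.

∂_1: C_1 → C_0 maps an edge to its endpoints' difference, ∂[p,q] = q − p.
This gives a 8×10 integer matrix of rank 7; reducing to Smith normal form yields diagonal entries (1,1,1,1,1,1,1).

∂_2: C_2 → C_1 acts by ∂[p,q,r] = [q,r] − [p,r] + [p,q]. For instance
  ∂[v_0,v_2,v_5] = [v_2,v_5] − [v_0,v_5] + [v_0,v_2],
  ∂[v_2,v_5,v_7] = [v_5,v_7] − [v_2,v_7] + [v_2,v_5].
This gives a 10×2 integer matrix of rank 2; reducing to Smith normal form yields diagonal entries (1,1).

From H_k ≅ ker(∂_k) / im(∂_{k+1}) we obtain:

  H_0: rank C_0 − rank ∂_1 = 8 − 7 = 1, and the invariant factors of ∂_1 are all 1, so H_0 ≅ Z.
  H_1: rank ker ∂_1 − rank ∂_2 = (10 − 7) − 2 = 1, and the invariant factors of ∂_2 are all 1, so H_1 ≅ Z.
  H_2: rank ker ∂_2 − rank ∂_3 = (2 − 2) − 0 = 0, and there is no ∂_3, so H_2 ≅ 0.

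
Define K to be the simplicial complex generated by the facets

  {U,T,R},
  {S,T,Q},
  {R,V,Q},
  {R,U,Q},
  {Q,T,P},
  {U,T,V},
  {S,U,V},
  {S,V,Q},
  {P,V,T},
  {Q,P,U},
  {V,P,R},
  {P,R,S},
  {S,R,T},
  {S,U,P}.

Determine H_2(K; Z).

We work with the vertex ordering P < Q < R < S < T < U < V. The simplices of K, each written with vertices in increasing order, are:

  0-simplices (7): P, Q, R, S, T, U, V
  1-simplices (21): PQ, PR, PS, PT, PU, PV, QR, QS, QT, QU, QV, RS, RT, RU, RV, ST, SU, SV, TU, TV, UV
  2-simplices (14): PQT, PQU, PRS, PRV, PSU, PTV, QRU, QRV, QST, QSV, RST, RTU, SUV, TUV

giving chain groups C_0 ≅ Z^7, C_1 ≅ Z^21, C_2 ≅ Z^14.

Boundary ∂_1: C_1 → C_0 maps an edge to its endpoints' difference, ∂[p,q] = q − p. For instance
  ∂UV = V − U.
As a 7×21 matrix over Z this has rank 6, with invariant factors (1,1,1,1,1,1).

∂_2: C_2 → C_1 acts by ∂[p,q,r] = [q,r] − [p,r] + [p,q]. For instance
  ∂TUV = UV − TV + TU,
  ∂SUV = UV − SV + SU.
As a 21×14 matrix over Z this has rank 13, with invariant factors (1,1,1,1,1,1,1,1,1,1,1,1,1).

Computing H_k = (kernel of ∂_k) / (image of ∂_{k+1}):

  H_2: rank ker ∂_2 − rank ∂_3 = (14 − 13) − 0 = 1, and there is no ∂_3, so H_2 ≅ Z.

H_2 = Z.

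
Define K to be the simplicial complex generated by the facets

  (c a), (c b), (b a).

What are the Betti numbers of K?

b_0 = 1, b_1 = 1.

We work with the vertex ordering a < b < c. The simplices of K, each written with vertices in increasing order, are:

  0-simplices (3): a, b, c
  1-simplices (3): ab, ac, bc

so the chain groups are C_0 ≅ Z^3, C_1 ≅ Z^3.

Boundary ∂_1: C_1 → C_0 is given by ∂[p,q] = [q] − [p]. For instance
  ∂ab = b − a.
This gives a 3×3 integer matrix of rank 2; reducing to Smith normal form yields diagonal entries (1,1).

Computing H_k = (kernel of ∂_k) / (image of ∂_{k+1}):

  H_0: rank C_0 − rank ∂_1 = 3 − 2 = 1, and the invariant factors of ∂_1 are all 1, so H_0 ≅ Z.
  H_1: rank ker ∂_1 − rank ∂_2 = (3 − 2) − 0 = 1, and there is no ∂_2, so H_1 ≅ Z.

As a check, the Euler characteristic is 3 − 3 = 0, which agrees with 1 − 1 = 0.

Hence the Betti numbers are b_0 = 1, b_1 = 1.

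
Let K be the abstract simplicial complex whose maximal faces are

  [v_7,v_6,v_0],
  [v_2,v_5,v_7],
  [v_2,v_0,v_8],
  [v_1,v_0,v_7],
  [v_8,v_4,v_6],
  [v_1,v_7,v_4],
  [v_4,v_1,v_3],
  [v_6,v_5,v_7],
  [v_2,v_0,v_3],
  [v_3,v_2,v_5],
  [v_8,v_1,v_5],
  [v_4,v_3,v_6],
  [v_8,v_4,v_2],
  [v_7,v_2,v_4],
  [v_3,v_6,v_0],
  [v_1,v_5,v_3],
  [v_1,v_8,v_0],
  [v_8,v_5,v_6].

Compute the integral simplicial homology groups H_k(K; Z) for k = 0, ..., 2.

Take the total order v_0 < v_1 < v_2 < v_3 < v_4 < v_5 < v_6 < v_7 < v_8 on the vertex set. Then K (dimension 2) consists of the simplices:

  0-simplices (9): [v_0], [v_1], [v_2], [v_3], [v_4], [v_5], [v_6], [v_7], [v_8]
  1-simplices (27): (27 of them)
  2-simplices (18): (18 of them)

giving chain groups C_0 ≅ Z^9, C_1 ≅ Z^27, C_2 ≅ Z^18.

The boundary map ∂_1: C_1 → C_0 sends each edge [p,q] (with p < q) to q − p.
The resulting 9×27 matrix has rank 8, and its Smith normal form has invariant factors (1,1,1,1,1,1,1,1).

∂_2: C_2 → C_1 sends each 2-simplex [p,q,r] to [q,r] − [p,r] + [p,q]. For instance
  ∂[v_0,v_1,v_8] = [v_1,v_8] − [v_0,v_8] + [v_0,v_1],
  ∂[v_5,v_6,v_8] = [v_6,v_8] − [v_5,v_8] + [v_5,v_6].
This gives a 27×18 integer matrix of rank 17; reducing to Smith normal form yields diagonal entries (1,1,1,1,1,1,1,1,1,1,1,1,1,1,1,1,1).

Now H_k = ker ∂_k / im ∂_{k+1}, so:

  H_0: rank C_0 − rank ∂_1 = 9 − 8 = 1, and the invariant factors of ∂_1 are all 1, so H_0 ≅ Z.
  H_1: rank ker ∂_1 − rank ∂_2 = (27 − 8) − 17 = 2, and the invariant factors of ∂_2 are all 1, so H_1 ≅ Z^2.
  H_2: rank ker ∂_2 − rank ∂_3 = (18 − 17) − 0 = 1, and there is no ∂_3, so H_2 ≅ Z.

H_0 ≅ Z,  H_1 ≅ Z^2,  H_2 ≅ Z.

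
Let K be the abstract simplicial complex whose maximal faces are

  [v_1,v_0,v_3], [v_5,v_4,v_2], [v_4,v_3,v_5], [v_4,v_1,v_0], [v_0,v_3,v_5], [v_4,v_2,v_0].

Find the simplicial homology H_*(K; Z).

H_0 ≅ Z,  H_1 ≅ Z,  H_2 = 0.

Order the vertices as v_0 < v_1 < v_2 < v_3 < v_4 < v_5. Listing each simplex with vertices in this order, K has dimension 2 with simplices:

  0-simplices (6): [v_0], [v_1], [v_2], [v_3], [v_4], [v_5]
  1-simplices (12): [v_0,v_1], [v_0,v_2], [v_0,v_3], [v_0,v_4], [v_0,v_5], [v_1,v_3], [v_1,v_4], [v_2,v_4], [v_2,v_5], [v_3,v_4], [v_3,v_5], [v_4,v_5]
  2-simplices (6): [v_0,v_1,v_3], [v_0,v_1,v_4], [v_0,v_2,v_4], [v_0,v_3,v_5], [v_2,v_4,v_5], [v_3,v_4,v_5]

giving chain groups C_0 ≅ Z^6, C_1 ≅ Z^12, C_2 ≅ Z^6.

∂_1: C_1 → C_0 is given by ∂[p,q] = [q] − [p]. For instance
  ∂[v_0,v_1] = [v_1] − [v_0].
This gives a 6×12 integer matrix of rank 5; reducing to Smith normal form yields diagonal entries (1,1,1,1,1).

∂_2: C_2 → C_1 acts by ∂[p,q,r] = [q,r] − [p,r] + [p,q]. For instance
  ∂[v_0,v_3,v_5] = [v_3,v_5] − [v_0,v_5] + [v_0,v_3],
  ∂[v_0,v_1,v_4] = [v_1,v_4] − [v_0,v_4] + [v_0,v_1].
The 12×6 boundary matrix has rank 6 and Smith normal form diag(1,1,1,1,1,1).

Computing H_k = (kernel of ∂_k) / (image of ∂_{k+1}):

  H_0: rank C_0 − rank ∂_1 = 6 − 5 = 1, and the invariant factors of ∂_1 are all 1, so H_0 ≅ Z.
  H_1: rank ker ∂_1 − rank ∂_2 = (12 − 5) − 6 = 1, and the invariant factors of ∂_2 are all 1, so H_1 ≅ Z.
  H_2: rank ker ∂_2 − rank ∂_3 = (6 − 6) − 0 = 0, and there is no ∂_3, so H_2 ≅ 0.

As a check, the Euler characteristic is 6 − 12 + 6 = 0, which agrees with 1 − 1 + 0 = 0.
(K is a triangulation of the cylinder S^1 x I.)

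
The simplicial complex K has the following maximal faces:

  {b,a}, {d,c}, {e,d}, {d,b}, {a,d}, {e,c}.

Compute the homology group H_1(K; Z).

H_1 ≅ Z^2.

K has 5 vertices, 6 edges.
rank ∂_1 = 4, rank ∂_2 = 0 ⇒ b_1 = 6 − 4 − 0 = 2. So H_1 ≅ Z^2.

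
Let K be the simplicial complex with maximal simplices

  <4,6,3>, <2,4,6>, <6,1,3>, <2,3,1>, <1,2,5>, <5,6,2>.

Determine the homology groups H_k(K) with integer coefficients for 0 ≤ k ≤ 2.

H_0 ≅ Z,  H_1 ≅ Z,  H_2 = 0.

Order the vertices as 1 < 2 < 3 < 4 < 5 < 6. Listing each simplex with vertices in this order, K has dimension 2 with simplices:

  0-simplices (6): [1], [2], [3], [4], [5], [6]
  1-simplices (12): [1,2], [1,3], [1,5], [1,6], [2,3], [2,4], [2,5], [2,6], [3,4], [3,6], [4,6], [5,6]
  2-simplices (6): [1,2,3], [1,2,5], [1,3,6], [2,4,6], [2,5,6], [3,4,6]

giving chain groups C_0 ≅ Z^6, C_1 ≅ Z^12, C_2 ≅ Z^6.

The boundary map ∂_1: C_1 → C_0 is given by ∂[p,q] = [q] − [p]. For instance
  ∂[1,3] = [3] − [1].
The resulting 6×12 matrix has rank 5, and its Smith normal form has invariant factors (1,1,1,1,1).

Boundary ∂_2: C_2 → C_1 acts by ∂[p,q,r] = [q,r] − [p,r] + [p,q]. For instance
  ∂[1,2,5] = [2,5] − [1,5] + [1,2],
  ∂[1,3,6] = [3,6] − [1,6] + [1,3].
As a 12×6 matrix over Z this has rank 6, with invariant factors (1,1,1,1,1,1).

Reading off H_k = ker ∂_k / im ∂_{k+1}:

  H_0: rank C_0 − rank ∂_1 = 6 − 5 = 1, and the invariant factors of ∂_1 are all 1, so H_0 ≅ Z.
  H_1: rank ker ∂_1 − rank ∂_2 = (12 − 5) − 6 = 1, and the invariant factors of ∂_2 are all 1, so H_1 ≅ Z.
  H_2: rank ker ∂_2 − rank ∂_3 = (6 − 6) − 0 = 0, and there is no ∂_3, so H_2 ≅ 0.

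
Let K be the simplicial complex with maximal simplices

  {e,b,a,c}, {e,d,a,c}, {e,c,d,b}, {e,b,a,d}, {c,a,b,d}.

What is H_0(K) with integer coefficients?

H_0 = Z.

We work with the vertex ordering a < b < c < d < e. The simplices of K, each written with vertices in increasing order, are:

  0-simplices (5): a, b, c, d, e
  1-simplices (10): ab, ac, ad, ae, bc, bd, be, cd, ce, de
  2-simplices (10): abc, abd, abe, acd, ace, ade, bcd, bce, bde, cde
  3-simplices (5): abcd, abce, abde, acde, bcde

giving chain groups C_0 ≅ Z^5, C_1 ≅ Z^10, C_2 ≅ Z^10, C_3 ≅ Z^5.

The boundary map ∂_1: C_1 → C_0 maps an edge to its endpoints' difference, ∂[p,q] = q − p. For instance
  ∂cd = d − c.
The resulting 5×10 matrix has rank 4, and its Smith normal form has invariant factors (1,1,1,1).

∂_2: C_2 → C_1 acts by ∂[p,q,r] = [q,r] − [p,r] + [p,q]. For instance
  ∂ade = de − ae + ad,
  ∂bcd = cd − bd + bc.
The resulting 10×10 matrix has rank 6, and its Smith normal form has invariant factors (1,1,1,1,1,1).

Boundary ∂_3: C_3 → C_2 sends each 3-simplex σ to the alternating sum Σ_i (−1)^i (σ with its i-th vertex removed). For instance
  ∂abcd = bcd − acd + abd − abc,
  ∂bcde = cde − bde + bce − bcd.
As a 10×5 matrix over Z this has rank 4, with invariant factors (1,1,1,1).

Computing H_k = (kernel of ∂_k) / (image of ∂_{k+1}):

  H_0: rank C_0 − rank ∂_1 = 5 − 4 = 1, and the invariant factors of ∂_1 are all 1, so H_0 ≅ Z.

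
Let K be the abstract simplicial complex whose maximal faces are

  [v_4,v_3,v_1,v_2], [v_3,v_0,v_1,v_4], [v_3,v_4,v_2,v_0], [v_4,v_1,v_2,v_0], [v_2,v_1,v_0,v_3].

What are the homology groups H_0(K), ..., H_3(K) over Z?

Fix the vertex order v_0 < v_1 < v_2 < v_3 < v_4 and write every simplex with vertices in increasing order. Then dim K = 3 and the simplices of K are:

  0-simplices (5): [v_0], [v_1], [v_2], [v_3], [v_4]
  1-simplices (10): [v_0,v_1], [v_0,v_2], [v_0,v_3], [v_0,v_4], [v_1,v_2], [v_1,v_3], [v_1,v_4], [v_2,v_3], [v_2,v_4], [v_3,v_4]
  2-simplices (10): [v_0,v_1,v_2], [v_0,v_1,v_3], [v_0,v_1,v_4], [v_0,v_2,v_3], [v_0,v_2,v_4], [v_0,v_3,v_4], [v_1,v_2,v_3], [v_1,v_2,v_4], [v_1,v_3,v_4], [v_2,v_3,v_4]
  3-simplices (5): [v_0,v_1,v_2,v_3], [v_0,v_1,v_2,v_4], [v_0,v_1,v_3,v_4], [v_0,v_2,v_3,v_4], [v_1,v_2,v_3,v_4]

Hence C_0 ≅ Z^5, C_1 ≅ Z^10, C_2 ≅ Z^10, C_3 ≅ Z^5.

Boundary ∂_1: C_1 → C_0 sends each edge [p,q] (with p < q) to q − p. For instance
  ∂[v_1,v_4] = [v_4] − [v_1].
The 5×10 boundary matrix has rank 4 and Smith normal form diag(1,1,1,1).

The boundary map ∂_2: C_2 → C_1 acts by ∂[p,q,r] = [q,r] − [p,r] + [p,q]. For instance
  ∂[v_0,v_1,v_2] = [v_1,v_2] − [v_0,v_2] + [v_0,v_1],
  ∂[v_1,v_3,v_4] = [v_3,v_4] − [v_1,v_4] + [v_1,v_3].
The resulting 10×10 matrix has rank 6, and its Smith normal form has invariant factors (1,1,1,1,1,1).

The boundary map ∂_3: C_3 → C_2 sends each 3-simplex σ to the alternating sum Σ_i (−1)^i (σ with its i-th vertex removed). For instance
  ∂[v_0,v_1,v_3,v_4] = [v_1,v_3,v_4] − [v_0,v_3,v_4] + [v_0,v_1,v_4] − [v_0,v_1,v_3],
  ∂[v_0,v_1,v_2,v_3] = [v_1,v_2,v_3] − [v_0,v_2,v_3] + [v_0,v_1,v_3] − [v_0,v_1,v_2].
As a 10×5 matrix over Z this has rank 4, with invariant factors (1,1,1,1).

Computing H_k = (kernel of ∂_k) / (image of ∂_{k+1}):

  H_0: rank C_0 − rank ∂_1 = 5 − 4 = 1, and the invariant factors of ∂_1 are all 1, so H_0 = Z.
  H_1: rank ker ∂_1 − rank ∂_2 = (10 − 4) − 6 = 0, and the invariant factors of ∂_2 are all 1, so H_1 = 0.
  H_2: rank ker ∂_2 − rank ∂_3 = (10 − 6) − 4 = 0, and the invariant factors of ∂_3 are all 1, so H_2 = 0.
  H_3: rank ker ∂_3 − rank ∂_4 = (5 − 4) − 0 = 1, and there is no ∂_4, so H_3 = Z.

H_0 ≅ Z,  H_1 = 0,  H_2 = 0,  H_3 ≅ Z.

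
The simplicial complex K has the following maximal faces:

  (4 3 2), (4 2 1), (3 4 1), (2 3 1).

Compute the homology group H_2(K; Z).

H_2 = Z.

We work with the vertex ordering 1 < 2 < 3 < 4. The simplices of K, each written with vertices in increasing order, are:

  0-simplices (4): [1], [2], [3], [4]
  1-simplices (6): [1,2], [1,3], [1,4], [2,3], [2,4], [3,4]
  2-simplices (4): [1,2,3], [1,2,4], [1,3,4], [2,3,4]

Hence C_0 ≅ Z^4, C_1 ≅ Z^6, C_2 ≅ Z^4.

The boundary map ∂_1: C_1 → C_0 sends each edge [p,q] (with p < q) to q − p.
As a 4×6 matrix over Z this has rank 3, with invariant factors (1,1,1).

∂_2: C_2 → C_1 maps a triangle to the signed sum of its edges. For instance
  ∂[1,2,4] = [2,4] − [1,4] + [1,2],
  ∂[2,3,4] = [3,4] − [2,4] + [2,3].
This gives a 6×4 integer matrix of rank 3; reducing to Smith normal form yields diagonal entries (1,1,1).

Reading off H_k = ker ∂_k / im ∂_{k+1}:

  H_2: rank ker ∂_2 − rank ∂_3 = (4 − 3) − 0 = 1, and there is no ∂_3, so H_2 ≅ Z.

(K is a triangulation of the 2-sphere S^2.)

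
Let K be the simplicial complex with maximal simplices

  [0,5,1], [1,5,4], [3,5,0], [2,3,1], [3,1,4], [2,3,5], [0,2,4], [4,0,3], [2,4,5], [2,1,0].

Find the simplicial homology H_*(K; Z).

H_0 = Z,  H_1 = Z_2,  H_2 = 0.

We work with the vertex ordering 0 < 1 < 2 < 3 < 4 < 5. The simplices of K, each written with vertices in increasing order, are:

  0-simplices (6): [0], [1], [2], [3], [4], [5]
  1-simplices (15): [0,1], [0,2], [0,3], [0,4], [0,5], [1,2], [1,3], [1,4], [1,5], [2,3], [2,4], [2,5], [3,4], [3,5], [4,5]
  2-simplices (10): [0,1,2], [0,1,5], [0,2,4], [0,3,4], [0,3,5], [1,2,3], [1,3,4], [1,4,5], [2,3,5], [2,4,5]

Hence C_0 ≅ Z^6, C_1 ≅ Z^15, C_2 ≅ Z^10.

Boundary ∂_1: C_1 → C_0 sends each edge [p,q] (with p < q) to q − p.
This gives a 6×15 integer matrix of rank 5; reducing to Smith normal form yields diagonal entries (1,1,1,1,1).

Boundary ∂_2: C_2 → C_1 maps a triangle to the signed sum of its edges. For instance
  ∂[1,3,4] = [3,4] − [1,4] + [1,3],
  ∂[1,2,3] = [2,3] − [1,3] + [1,2].
The resulting 15×10 matrix has rank 10, and its Smith normal form has invariant factors (1,1,1,1,1,1,1,1,1,2).

Reading off H_k = ker ∂_k / im ∂_{k+1}:

  H_0: rank C_0 − rank ∂_1 = 6 − 5 = 1, and the invariant factors of ∂_1 are all 1, so H_0 = Z.
  H_1: rank ker ∂_1 − rank ∂_2 = (15 − 5) − 10 = 0, and ∂_2 has invariant factor 2 > 1, so H_1 = Z_2.
  H_2: rank ker ∂_2 − rank ∂_3 = (10 − 10) − 0 = 0, and there is no ∂_3, so H_2 = 0.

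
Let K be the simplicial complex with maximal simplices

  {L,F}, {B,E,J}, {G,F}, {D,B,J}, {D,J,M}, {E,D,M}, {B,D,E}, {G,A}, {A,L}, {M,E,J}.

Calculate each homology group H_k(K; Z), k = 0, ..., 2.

H_0 = Z^2,  H_1 = Z,  H_2 = Z.

We work with the vertex ordering A < B < D < E < F < G < J < L < M. The simplices of K, each written with vertices in increasing order, are:

  0-simplices (9): A, B, D, E, F, G, J, L, M
  1-simplices (13): AG, AL, BD, BE, BJ, DE, DJ, DM, EJ, EM, FG, FL, JM
  2-simplices (6): BDE, BDJ, BEJ, DEM, DJM, EJM

so the chain groups are C_0 ≅ Z^9, C_1 ≅ Z^13, C_2 ≅ Z^6.

Boundary ∂_1: C_1 → C_0 sends each edge [p,q] (with p < q) to q − p. For instance
  ∂EM = M − E.
The 9×13 boundary matrix has rank 7 and Smith normal form diag(1,1,1,1,1,1,1).

∂_2: C_2 → C_1 maps a triangle to the signed sum of its edges. For instance
  ∂BEJ = EJ − BJ + BE,
  ∂EJM = JM − EM + EJ.
The resulting 13×6 matrix has rank 5, and its Smith normal form has invariant factors (1,1,1,1,1).

Now H_k = ker ∂_k / im ∂_{k+1}, so:

  H_0: rank C_0 − rank ∂_1 = 9 − 7 = 2, and the invariant factors of ∂_1 are all 1, so H_0 ≅ Z^2.
  H_1: rank ker ∂_1 − rank ∂_2 = (13 − 7) − 5 = 1, and the invariant factors of ∂_2 are all 1, so H_1 ≅ Z.
  H_2: rank ker ∂_2 − rank ∂_3 = (6 − 5) − 0 = 1, and there is no ∂_3, so H_2 ≅ Z.

As a check, the Euler characteristic is 9 − 13 + 6 = 2, which agrees with 2 − 1 + 1 = 2.
(K is a triangulation of the disjoint union of the circle S^1 and the 2-sphere S^2.)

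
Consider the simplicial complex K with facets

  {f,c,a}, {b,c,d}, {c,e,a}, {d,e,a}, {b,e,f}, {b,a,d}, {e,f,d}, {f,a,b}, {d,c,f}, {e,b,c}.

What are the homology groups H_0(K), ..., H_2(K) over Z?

H_0 = Z,  H_1 = Z/2,  H_2 = 0.

Fix the vertex order a < b < c < d < e < f and write every simplex with vertices in increasing order. Then dim K = 2 and the simplices of K are:

  0-simplices (6): a, b, c, d, e, f
  1-simplices (15): ab, ac, ad, ae, af, bc, bd, be, bf, cd, ce, cf, de, df, ef
  2-simplices (10): abd, abf, ace, acf, ade, bcd, bce, bef, cdf, def

giving chain groups C_0 ≅ Z^6, C_1 ≅ Z^15, C_2 ≅ Z^10.

The boundary map ∂_1: C_1 → C_0 is given by ∂[p,q] = [q] − [p]. For instance
  ∂ef = f − e.
The 6×15 boundary matrix has rank 5 and Smith normal form diag(1,1,1,1,1).

Boundary ∂_2: C_2 → C_1 maps a triangle to the signed sum of its edges. For instance
  ∂bef = ef − bf + be,
  ∂acf = cf − af + ac.
As a 15×10 matrix over Z this has rank 10, with invariant factors (1,1,1,1,1,1,1,1,1,2).

From H_k ≅ ker(∂_k) / im(∂_{k+1}) we obtain:

  H_0: rank C_0 − rank ∂_1 = 6 − 5 = 1, and the invariant factors of ∂_1 are all 1, so H_0 ≅ Z.
  H_1: rank ker ∂_1 − rank ∂_2 = (15 − 5) − 10 = 0, and ∂_2 has invariant factor 2 > 1, so H_1 ≅ Z/2.
  H_2: rank ker ∂_2 − rank ∂_3 = (10 − 10) − 0 = 0, and there is no ∂_3, so H_2 ≅ 0.

As a check, the Euler characteristic is 6 − 15 + 10 = 1, which agrees with 1 − 0 + 0 = 1.
(K is a triangulation of the real projective plane RP^2.)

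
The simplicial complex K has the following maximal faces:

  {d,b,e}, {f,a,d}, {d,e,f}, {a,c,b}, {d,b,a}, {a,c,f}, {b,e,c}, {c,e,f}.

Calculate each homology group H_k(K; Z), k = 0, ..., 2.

Fix the vertex order a < b < c < d < e < f and write every simplex with vertices in increasing order. Then dim K = 2 and the simplices of K are:

  0-simplices (6): a, b, c, d, e, f
  1-simplices (12): ab, ac, ad, af, bc, bd, be, ce, cf, de, df, ef
  2-simplices (8): abc, abd, acf, adf, bce, bde, cef, def

Hence C_0 ≅ Z^6, C_1 ≅ Z^12, C_2 ≅ Z^8.

Boundary ∂_1: C_1 → C_0 is given by ∂[p,q] = [q] − [p]. For instance
  ∂bc = c − b.
The 6×12 boundary matrix has rank 5 and Smith normal form diag(1,1,1,1,1).

Boundary ∂_2: C_2 → C_1 maps a triangle to the signed sum of its edges. For instance
  ∂cef = ef − cf + ce,
  ∂def = ef − df + de.
The 12×8 boundary matrix has rank 7 and Smith normal form diag(1,1,1,1,1,1,1).

Computing H_k = (kernel of ∂_k) / (image of ∂_{k+1}):

  H_0: rank C_0 − rank ∂_1 = 6 − 5 = 1, and the invariant factors of ∂_1 are all 1, so H_0 ≅ Z.
  H_1: rank ker ∂_1 − rank ∂_2 = (12 − 5) − 7 = 0, and the invariant factors of ∂_2 are all 1, so H_1 ≅ 0.
  H_2: rank ker ∂_2 − rank ∂_3 = (8 − 7) − 0 = 1, and there is no ∂_3, so H_2 ≅ Z.

H_0 ≅ Z,  H_1 = 0,  H_2 ≅ Z.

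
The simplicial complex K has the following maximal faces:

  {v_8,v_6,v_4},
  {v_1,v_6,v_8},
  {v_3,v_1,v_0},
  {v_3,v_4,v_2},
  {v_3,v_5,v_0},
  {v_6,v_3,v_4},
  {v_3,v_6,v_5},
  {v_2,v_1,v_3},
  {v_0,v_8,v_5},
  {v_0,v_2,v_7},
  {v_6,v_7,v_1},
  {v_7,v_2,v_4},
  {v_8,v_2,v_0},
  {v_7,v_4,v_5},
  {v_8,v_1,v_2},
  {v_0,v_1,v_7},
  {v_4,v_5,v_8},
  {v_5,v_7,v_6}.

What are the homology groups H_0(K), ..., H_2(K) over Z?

H_0 ≅ Z,  H_1 ≅ Z ⊕ Z/2Z,  H_2 = 0.

K has 9 vertices, 27 edges, 18 triangles.
rank ∂_0 = 0, rank ∂_1 = 8 ⇒ b_0 = 9 − 0 − 8 = 1; all invariant factors of ∂_1 are 1 so no torsion. So H_0 ≅ Z.
rank ∂_1 = 8, rank ∂_2 = 18 ⇒ b_1 = 27 − 8 − 18 = 1; ∂_2 has invariant factor(s) [2] giving torsion. So H_1 ≅ Z ⊕ Z/2Z.
rank ∂_2 = 18, rank ∂_3 = 0 ⇒ b_2 = 18 − 18 − 0 = 0. So H_2 ≅ 0.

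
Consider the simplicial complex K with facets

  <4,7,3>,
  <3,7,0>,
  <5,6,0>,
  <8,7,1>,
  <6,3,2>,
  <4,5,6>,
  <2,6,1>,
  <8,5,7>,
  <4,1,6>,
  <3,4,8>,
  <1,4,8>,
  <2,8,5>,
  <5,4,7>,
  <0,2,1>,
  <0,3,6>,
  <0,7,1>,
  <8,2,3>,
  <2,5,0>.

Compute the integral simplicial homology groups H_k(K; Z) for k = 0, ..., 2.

We work with the vertex ordering 0 < 1 < 2 < 3 < 4 < 5 < 6 < 7 < 8. The simplices of K, each written with vertices in increasing order, are:

  0-simplices (9): [0], [1], [2], [3], [4], [5], [6], [7], [8]
  1-simplices (27): (27 of them)
  2-simplices (18): [0,1,2], [0,1,7], [0,2,5], [0,3,6], [0,3,7], [0,5,6], [1,2,6], [1,4,6], [1,4,8], [1,7,8], [2,3,6], [2,3,8], [2,5,8], [3,4,7], [3,4,8], [4,5,6], [4,5,7], [5,7,8]

giving chain groups C_0 ≅ Z^9, C_1 ≅ Z^27, C_2 ≅ Z^18.

The boundary map ∂_1: C_1 → C_0 maps an edge to its endpoints' difference, ∂[p,q] = q − p.
The resulting 9×27 matrix has rank 8, and its Smith normal form has invariant factors (1,1,1,1,1,1,1,1).

Boundary ∂_2: C_2 → C_1 sends each 2-simplex [p,q,r] to [q,r] − [p,r] + [p,q]. For instance
  ∂[3,4,7] = [4,7] − [3,7] + [3,4],
  ∂[1,4,8] = [4,8] − [1,8] + [1,4].
The resulting 27×18 matrix has rank 18, and its Smith normal form has invariant factors (1,1,1,1,1,1,1,1,1,1,1,1,1,1,1,1,1,2).

Now H_k = ker ∂_k / im ∂_{k+1}, so:

  H_0: rank C_0 − rank ∂_1 = 9 − 8 = 1, and the invariant factors of ∂_1 are all 1, so H_0 ≅ Z.
  H_1: rank ker ∂_1 − rank ∂_2 = (27 − 8) − 18 = 1, and ∂_2 has invariant factor 2 > 1, so H_1 ≅ Z ⊕ Z/2.
  H_2: rank ker ∂_2 − rank ∂_3 = (18 − 18) − 0 = 0, and there is no ∂_3, so H_2 ≅ 0.

As a check, the Euler characteristic is 9 − 27 + 18 = 0, which agrees with 1 − 1 + 0 = 0.
(K is a triangulation of the Klein bottle.)

H_0 ≅ Z,  H_1 ≅ Z ⊕ Z/2,  H_2 = 0.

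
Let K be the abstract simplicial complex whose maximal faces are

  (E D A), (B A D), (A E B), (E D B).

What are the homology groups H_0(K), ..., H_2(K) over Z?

H_0 = Z,  H_1 = 0,  H_2 = Z.

Take the total order A < B < D < E on the vertex set. Then K (dimension 2) consists of the simplices:

  0-simplices (4): A, B, D, E
  1-simplices (6): AB, AD, AE, BD, BE, DE
  2-simplices (4): ABD, ABE, ADE, BDE

Hence C_0 ≅ Z^4, C_1 ≅ Z^6, C_2 ≅ Z^4.

∂_1: C_1 → C_0 is given by ∂[p,q] = [q] − [p]. For instance
  ∂BD = D − B.
The 4×6 boundary matrix has rank 3 and Smith normal form diag(1,1,1).

Boundary ∂_2: C_2 → C_1 sends each 2-simplex [p,q,r] to [q,r] − [p,r] + [p,q]. For instance
  ∂BDE = DE − BE + BD,
  ∂ABD = BD − AD + AB.
This gives a 6×4 integer matrix of rank 3; reducing to Smith normal form yields diagonal entries (1,1,1).

Computing H_k = (kernel of ∂_k) / (image of ∂_{k+1}):

  H_0: rank C_0 − rank ∂_1 = 4 − 3 = 1, and the invariant factors of ∂_1 are all 1, so H_0 ≅ Z.
  H_1: rank ker ∂_1 − rank ∂_2 = (6 − 3) − 3 = 0, and the invariant factors of ∂_2 are all 1, so H_1 ≅ 0.
  H_2: rank ker ∂_2 − rank ∂_3 = (4 − 3) − 0 = 1, and there is no ∂_3, so H_2 ≅ Z.

As a check, the Euler characteristic is 4 − 6 + 4 = 2, which agrees with 1 − 0 + 1 = 2.
(K is a triangulation of the 2-sphere S^2.)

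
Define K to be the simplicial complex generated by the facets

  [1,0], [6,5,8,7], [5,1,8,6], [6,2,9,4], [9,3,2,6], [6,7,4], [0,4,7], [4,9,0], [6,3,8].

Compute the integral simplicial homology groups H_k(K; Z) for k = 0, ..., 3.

H_0 ≅ Z,  H_1 ≅ Z,  H_2 = 0,  H_3 = 0.

K has 10 vertices, 24 edges, 18 triangles, 4 3-simplices.
rank ∂_0 = 0, rank ∂_1 = 9 ⇒ b_0 = 10 − 0 − 9 = 1; all invariant factors of ∂_1 are 1 so no torsion. So H_0 = Z.
rank ∂_1 = 9, rank ∂_2 = 14 ⇒ b_1 = 24 − 9 − 14 = 1; all invariant factors of ∂_2 are 1 so no torsion. So H_1 = Z.
rank ∂_2 = 14, rank ∂_3 = 4 ⇒ b_2 = 18 − 14 − 4 = 0; all invariant factors of ∂_3 are 1 so no torsion. So H_2 = 0.
rank ∂_3 = 4, rank ∂_4 = 0 ⇒ b_3 = 4 − 4 − 0 = 0. So H_3 = 0.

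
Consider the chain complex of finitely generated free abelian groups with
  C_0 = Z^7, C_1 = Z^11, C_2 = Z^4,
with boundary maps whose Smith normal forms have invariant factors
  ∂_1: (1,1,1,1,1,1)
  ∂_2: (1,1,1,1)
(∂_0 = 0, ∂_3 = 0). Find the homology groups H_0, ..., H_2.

H_0: b_0 = 7 − 0 − 6 = 1; torsion from ∂_1 factors > 1: none. So H_0 = Z.
H_1: b_1 = 11 − 6 − 4 = 1; torsion from ∂_2 factors > 1: none. So H_1 = Z.
H_2: b_2 = 4 − 4 − 0 = 0; torsion from ∂_3 factors > 1: none. So H_2 = 0.

H_0 = Z,  H_1 = Z,  H_2 = 0.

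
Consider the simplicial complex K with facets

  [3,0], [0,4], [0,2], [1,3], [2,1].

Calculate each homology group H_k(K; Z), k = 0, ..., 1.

H_0 = Z,  H_1 = Z.

Take the total order 0 < 1 < 2 < 3 < 4 on the vertex set. Then K (dimension 1) consists of the simplices:

  0-simplices (5): [0], [1], [2], [3], [4]
  1-simplices (5): [0,2], [0,3], [0,4], [1,2], [1,3]

so the chain groups are C_0 ≅ Z^5, C_1 ≅ Z^5.

∂_1: C_1 → C_0 maps an edge to its endpoints' difference, ∂[p,q] = q − p.
As a 5×5 matrix over Z this has rank 4, with invariant factors (1,1,1,1).

Computing H_k = (kernel of ∂_k) / (image of ∂_{k+1}):

  H_0: rank C_0 − rank ∂_1 = 5 − 4 = 1, and the invariant factors of ∂_1 are all 1, so H_0 ≅ Z.
  H_1: rank ker ∂_1 − rank ∂_2 = (5 − 4) − 0 = 1, and there is no ∂_2, so H_1 ≅ Z.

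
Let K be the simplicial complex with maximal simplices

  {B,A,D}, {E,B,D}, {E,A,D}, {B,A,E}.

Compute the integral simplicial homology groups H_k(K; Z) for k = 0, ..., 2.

Fix the vertex order A < B < D < E and write every simplex with vertices in increasing order. Then dim K = 2 and the simplices of K are:

  0-simplices (4): A, B, D, E
  1-simplices (6): AB, AD, AE, BD, BE, DE
  2-simplices (4): ABD, ABE, ADE, BDE

giving chain groups C_0 ≅ Z^4, C_1 ≅ Z^6, C_2 ≅ Z^4.

The boundary map ∂_1: C_1 → C_0 maps an edge to its endpoints' difference, ∂[p,q] = q − p. For instance
  ∂BE = E − B.
This gives a 4×6 integer matrix of rank 3; reducing to Smith normal form yields diagonal entries (1,1,1).

The boundary map ∂_2: C_2 → C_1 sends each 2-simplex [p,q,r] to [q,r] − [p,r] + [p,q]. For instance
  ∂ADE = DE − AE + AD,
  ∂ABE = BE − AE + AB.
The 6×4 boundary matrix has rank 3 and Smith normal form diag(1,1,1).

Reading off H_k = ker ∂_k / im ∂_{k+1}:

  H_0: rank C_0 − rank ∂_1 = 4 − 3 = 1, and the invariant factors of ∂_1 are all 1, so H_0 = Z.
  H_1: rank ker ∂_1 − rank ∂_2 = (6 − 3) − 3 = 0, and the invariant factors of ∂_2 are all 1, so H_1 = 0.
  H_2: rank ker ∂_2 − rank ∂_3 = (4 − 3) − 0 = 1, and there is no ∂_3, so H_2 = Z.

H_0 ≅ Z,  H_1 = 0,  H_2 ≅ Z.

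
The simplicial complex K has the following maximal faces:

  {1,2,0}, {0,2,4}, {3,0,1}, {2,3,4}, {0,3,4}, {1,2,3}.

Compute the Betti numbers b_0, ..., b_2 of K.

Order the vertices as 0 < 1 < 2 < 3 < 4. Listing each simplex with vertices in this order, K has dimension 2 with simplices:

  0-simplices (5): [0], [1], [2], [3], [4]
  1-simplices (9): [0,1], [0,2], [0,3], [0,4], [1,2], [1,3], [2,3], [2,4], [3,4]
  2-simplices (6): [0,1,2], [0,1,3], [0,2,4], [0,3,4], [1,2,3], [2,3,4]

Hence C_0 ≅ Z^5, C_1 ≅ Z^9, C_2 ≅ Z^6.

Boundary ∂_1: C_1 → C_0 sends each edge [p,q] (with p < q) to q − p.
The resulting 5×9 matrix has rank 4, and its Smith normal form has invariant factors (1,1,1,1).

Boundary ∂_2: C_2 → C_1 maps a triangle to the signed sum of its edges. For instance
  ∂[0,1,3] = [1,3] − [0,3] + [0,1],
  ∂[2,3,4] = [3,4] − [2,4] + [2,3].
This gives a 9×6 integer matrix of rank 5; reducing to Smith normal form yields diagonal entries (1,1,1,1,1).

Reading off H_k = ker ∂_k / im ∂_{k+1}:

  H_0: rank C_0 − rank ∂_1 = 5 − 4 = 1, and the invariant factors of ∂_1 are all 1, so H_0 = Z.
  H_1: rank ker ∂_1 − rank ∂_2 = (9 − 4) − 5 = 0, and the invariant factors of ∂_2 are all 1, so H_1 = 0.
  H_2: rank ker ∂_2 − rank ∂_3 = (6 − 5) − 0 = 1, and there is no ∂_3, so H_2 = Z.

Hence the Betti numbers are b_0 = 1, b_1 = 0, b_2 = 1.

b_0 = 1, b_1 = 0, b_2 = 1.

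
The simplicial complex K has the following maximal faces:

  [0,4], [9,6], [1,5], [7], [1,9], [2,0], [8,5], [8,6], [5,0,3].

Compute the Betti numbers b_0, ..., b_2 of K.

We work with the vertex ordering 0 < 1 < 2 < 3 < 4 < 5 < 6 < 7 < 8 < 9. The simplices of K, each written with vertices in increasing order, are:

  0-simplices (10): [0], [1], [2], [3], [4], [5], [6], [7], [8], [9]
  1-simplices (10): [0,2], [0,3], [0,4], [0,5], [1,5], [1,9], [3,5], [5,8], [6,8], [6,9]
  2-simplices (1): [0,3,5]

so the chain groups are C_0 ≅ Z^10, C_1 ≅ Z^10, C_2 ≅ Z^1.

Boundary ∂_1: C_1 → C_0 is given by ∂[p,q] = [q] − [p].
This gives a 10×10 integer matrix of rank 8; reducing to Smith normal form yields diagonal entries (1,1,1,1,1,1,1,1).

Boundary ∂_2: C_2 → C_1 sends each 2-simplex [p,q,r] to [q,r] − [p,r] + [p,q]. For instance
  ∂[0,3,5] = [3,5] − [0,5] + [0,3].
The 10×1 boundary matrix has rank 1 and Smith normal form diag(1).

Reading off H_k = ker ∂_k / im ∂_{k+1}:

  H_0: rank C_0 − rank ∂_1 = 10 − 8 = 2, and the invariant factors of ∂_1 are all 1, so H_0 ≅ Z^2.
  H_1: rank ker ∂_1 − rank ∂_2 = (10 − 8) − 1 = 1, and the invariant factors of ∂_2 are all 1, so H_1 ≅ Z.
  H_2: rank ker ∂_2 − rank ∂_3 = (1 − 1) − 0 = 0, and there is no ∂_3, so H_2 ≅ 0.

Hence the Betti numbers are b_0 = 2, b_1 = 1, b_2 = 0.

b_0 = 2, b_1 = 1, b_2 = 0.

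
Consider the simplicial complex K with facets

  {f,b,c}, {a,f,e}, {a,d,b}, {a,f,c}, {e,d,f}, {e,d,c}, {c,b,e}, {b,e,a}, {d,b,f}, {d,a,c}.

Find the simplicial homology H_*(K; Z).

H_0 ≅ Z,  H_1 ≅ Z/2Z,  H_2 = 0.

Order the vertices as a < b < c < d < e < f. Listing each simplex with vertices in this order, K has dimension 2 with simplices:

  0-simplices (6): a, b, c, d, e, f
  1-simplices (15): ab, ac, ad, ae, af, bc, bd, be, bf, cd, ce, cf, de, df, ef
  2-simplices (10): abd, abe, acd, acf, aef, bce, bcf, bdf, cde, def

giving chain groups C_0 ≅ Z^6, C_1 ≅ Z^15, C_2 ≅ Z^10.

The boundary map ∂_1: C_1 → C_0 maps an edge to its endpoints' difference, ∂[p,q] = q − p. For instance
  ∂ae = e − a.
The 6×15 boundary matrix has rank 5 and Smith normal form diag(1,1,1,1,1).

Boundary ∂_2: C_2 → C_1 acts by ∂[p,q,r] = [q,r] − [p,r] + [p,q]. For instance
  ∂acf = cf − af + ac,
  ∂bcf = cf − bf + bc.
The resulting 15×10 matrix has rank 10, and its Smith normal form has invariant factors (1,1,1,1,1,1,1,1,1,2).

Now H_k = ker ∂_k / im ∂_{k+1}, so:

  H_0: rank C_0 − rank ∂_1 = 6 − 5 = 1, and the invariant factors of ∂_1 are all 1, so H_0 ≅ Z.
  H_1: rank ker ∂_1 − rank ∂_2 = (15 − 5) − 10 = 0, and ∂_2 has invariant factor 2 > 1, so H_1 ≅ Z/2Z.
  H_2: rank ker ∂_2 − rank ∂_3 = (10 − 10) − 0 = 0, and there is no ∂_3, so H_2 ≅ 0.

As a check, the Euler characteristic is 6 − 15 + 10 = 1, which agrees with 1 − 0 + 0 = 1.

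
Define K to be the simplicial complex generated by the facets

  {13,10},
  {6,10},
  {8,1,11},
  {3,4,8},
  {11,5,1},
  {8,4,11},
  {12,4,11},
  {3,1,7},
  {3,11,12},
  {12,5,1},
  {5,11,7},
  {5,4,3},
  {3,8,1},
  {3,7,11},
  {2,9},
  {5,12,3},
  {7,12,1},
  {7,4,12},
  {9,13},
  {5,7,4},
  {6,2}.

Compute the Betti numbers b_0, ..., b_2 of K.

b_0 = 2, b_1 = 3, b_2 = 1.

Fix the vertex order 1 < 2 < 3 < 4 < 5 < 6 < 7 < 8 < 9 < 10 < 11 < 12 < 13 and write every simplex with vertices in increasing order. Then dim K = 2 and the simplices of K are:

  0-simplices (13): [1], [2], [3], [4], [5], [6], [7], [8], [9], [10], [11], [12], [13]
  1-simplices (29): (29 of them)
  2-simplices (16): [1,3,7], [1,3,8], [1,5,11], [1,5,12], [1,7,12], [1,8,11], [3,4,5], [3,4,8], [3,5,12], [3,7,11], [3,11,12], [4,5,7], [4,7,12], [4,8,11], [4,11,12], [5,7,11]

Hence C_0 ≅ Z^13, C_1 ≅ Z^29, C_2 ≅ Z^16.

Boundary ∂_1: C_1 → C_0 sends each edge [p,q] (with p < q) to q − p.
This gives a 13×29 integer matrix of rank 11; reducing to Smith normal form yields diagonal entries (1,1,1,1,1,1,1,1,1,1,1).

Boundary ∂_2: C_2 → C_1 sends each 2-simplex [p,q,r] to [q,r] − [p,r] + [p,q]. For instance
  ∂[1,3,7] = [3,7] − [1,7] + [1,3],
  ∂[1,5,11] = [5,11] − [1,11] + [1,5].
As a 29×16 matrix over Z this has rank 15, with invariant factors (1,1,1,1,1,1,1,1,1,1,1,1,1,1,1).

From H_k ≅ ker(∂_k) / im(∂_{k+1}) we obtain:

  H_0: rank C_0 − rank ∂_1 = 13 − 11 = 2, and the invariant factors of ∂_1 are all 1, so H_0 = Z^2.
  H_1: rank ker ∂_1 − rank ∂_2 = (29 − 11) − 15 = 3, and the invariant factors of ∂_2 are all 1, so H_1 = Z^3.
  H_2: rank ker ∂_2 − rank ∂_3 = (16 − 15) − 0 = 1, and there is no ∂_3, so H_2 = Z.

Hence the Betti numbers are b_0 = 2, b_1 = 3, b_2 = 1.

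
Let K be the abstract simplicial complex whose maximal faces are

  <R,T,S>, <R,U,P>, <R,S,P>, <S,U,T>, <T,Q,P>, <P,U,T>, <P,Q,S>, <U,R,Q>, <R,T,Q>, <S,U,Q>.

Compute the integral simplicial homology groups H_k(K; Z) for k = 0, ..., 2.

Order the vertices as P < Q < R < S < T < U. Listing each simplex with vertices in this order, K has dimension 2 with simplices:

  0-simplices (6): P, Q, R, S, T, U
  1-simplices (15): PQ, PR, PS, PT, PU, QR, QS, QT, QU, RS, RT, RU, ST, SU, TU
  2-simplices (10): PQS, PQT, PRS, PRU, PTU, QRT, QRU, QSU, RST, STU

giving chain groups C_0 ≅ Z^6, C_1 ≅ Z^15, C_2 ≅ Z^10.

The boundary map ∂_1: C_1 → C_0 sends each edge [p,q] (with p < q) to q − p. For instance
  ∂QU = U − Q.
The 6×15 boundary matrix has rank 5 and Smith normal form diag(1,1,1,1,1).

Boundary ∂_2: C_2 → C_1 sends each 2-simplex [p,q,r] to [q,r] − [p,r] + [p,q]. For instance
  ∂QRU = RU − QU + QR,
  ∂PRU = RU − PU + PR.
This gives a 15×10 integer matrix of rank 10; reducing to Smith normal form yields diagonal entries (1,1,1,1,1,1,1,1,1,2).

Reading off H_k = ker ∂_k / im ∂_{k+1}:

  H_0: rank C_0 − rank ∂_1 = 6 − 5 = 1, and the invariant factors of ∂_1 are all 1, so H_0 = Z.
  H_1: rank ker ∂_1 − rank ∂_2 = (15 − 5) − 10 = 0, and ∂_2 has invariant factor 2 > 1, so H_1 = Z/2Z.
  H_2: rank ker ∂_2 − rank ∂_3 = (10 − 10) − 0 = 0, and there is no ∂_3, so H_2 = 0.

As a check, the Euler characteristic is 6 − 15 + 10 = 1, which agrees with 1 − 0 + 0 = 1.

H_0 = Z,  H_1 = Z/2Z,  H_2 = 0.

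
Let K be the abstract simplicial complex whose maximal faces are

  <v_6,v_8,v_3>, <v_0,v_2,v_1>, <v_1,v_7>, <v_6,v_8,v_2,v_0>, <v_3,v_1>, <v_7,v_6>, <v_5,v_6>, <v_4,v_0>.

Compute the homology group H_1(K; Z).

H_1 = Z^2.

Fix the vertex order v_0 < v_1 < v_2 < v_3 < v_4 < v_5 < v_6 < v_7 < v_8 and write every simplex with vertices in increasing order. Then dim K = 3 and the simplices of K are:

  0-simplices (9): [v_0], [v_1], [v_2], [v_3], [v_4], [v_5], [v_6], [v_7], [v_8]
  1-simplices (15): (15 of them)
  2-simplices (6): [v_0,v_1,v_2], [v_0,v_2,v_6], [v_0,v_2,v_8], [v_0,v_6,v_8], [v_2,v_6,v_8], [v_3,v_6,v_8]
  3-simplices (1): [v_0,v_2,v_6,v_8]

so the chain groups are C_0 ≅ Z^9, C_1 ≅ Z^15, C_2 ≅ Z^6, C_3 ≅ Z^1.

Boundary ∂_1: C_1 → C_0 is given by ∂[p,q] = [q] − [p].
The resulting 9×15 matrix has rank 8, and its Smith normal form has invariant factors (1,1,1,1,1,1,1,1).

Boundary ∂_2: C_2 → C_1 acts by ∂[p,q,r] = [q,r] − [p,r] + [p,q]. For instance
  ∂[v_2,v_6,v_8] = [v_6,v_8] − [v_2,v_8] + [v_2,v_6],
  ∂[v_0,v_2,v_6] = [v_2,v_6] − [v_0,v_6] + [v_0,v_2].
The 15×6 boundary matrix has rank 5 and Smith normal form diag(1,1,1,1,1).

The boundary map ∂_3: C_3 → C_2 sends each 3-simplex σ to the alternating sum Σ_i (−1)^i (σ with its i-th vertex removed). For instance
  ∂[v_0,v_2,v_6,v_8] = [v_2,v_6,v_8] − [v_0,v_6,v_8] + [v_0,v_2,v_8] − [v_0,v_2,v_6].
As a 6×1 matrix over Z this has rank 1, with invariant factors (1).

From H_k ≅ ker(∂_k) / im(∂_{k+1}) we obtain:

  H_1: rank ker ∂_1 − rank ∂_2 = (15 − 8) − 5 = 2, and the invariant factors of ∂_2 are all 1, so H_1 = Z^2.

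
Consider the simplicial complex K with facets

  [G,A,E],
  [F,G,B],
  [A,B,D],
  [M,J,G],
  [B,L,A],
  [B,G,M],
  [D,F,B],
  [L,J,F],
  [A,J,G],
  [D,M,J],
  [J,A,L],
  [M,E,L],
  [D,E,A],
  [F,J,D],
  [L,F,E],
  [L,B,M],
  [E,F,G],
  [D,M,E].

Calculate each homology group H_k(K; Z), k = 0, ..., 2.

H_0 ≅ Z,  H_1 ≅ Z^2,  H_2 ≅ Z.

We work with the vertex ordering A < B < D < E < F < G < J < L < M. The simplices of K, each written with vertices in increasing order, are:

  0-simplices (9): A, B, D, E, F, G, J, L, M
  1-simplices (27): AB, AD, AE, AG, AJ, AL, BD, BF, BG, BL, BM, DE, DF, DJ, DM, EF, EG, EL, EM, FG, FJ, FL, GJ, GM, JL, JM, LM
  2-simplices (18): ABD, ABL, ADE, AEG, AGJ, AJL, BDF, BFG, BGM, BLM, DEM, DFJ, DJM, EFG, EFL, ELM, FJL, GJM

Hence C_0 ≅ Z^9, C_1 ≅ Z^27, C_2 ≅ Z^18.

∂_1: C_1 → C_0 maps an edge to its endpoints' difference, ∂[p,q] = q − p. For instance
  ∂GM = M − G.
As a 9×27 matrix over Z this has rank 8, with invariant factors (1,1,1,1,1,1,1,1).

The boundary map ∂_2: C_2 → C_1 acts by ∂[p,q,r] = [q,r] − [p,r] + [p,q]. For instance
  ∂BDF = DF − BF + BD,
  ∂ABD = BD − AD + AB.
As a 27×18 matrix over Z this has rank 17, with invariant factors (1,1,1,1,1,1,1,1,1,1,1,1,1,1,1,1,1).

Computing H_k = (kernel of ∂_k) / (image of ∂_{k+1}):

  H_0: rank C_0 − rank ∂_1 = 9 − 8 = 1, and the invariant factors of ∂_1 are all 1, so H_0 = Z.
  H_1: rank ker ∂_1 − rank ∂_2 = (27 − 8) − 17 = 2, and the invariant factors of ∂_2 are all 1, so H_1 = Z^2.
  H_2: rank ker ∂_2 − rank ∂_3 = (18 − 17) − 0 = 1, and there is no ∂_3, so H_2 = Z.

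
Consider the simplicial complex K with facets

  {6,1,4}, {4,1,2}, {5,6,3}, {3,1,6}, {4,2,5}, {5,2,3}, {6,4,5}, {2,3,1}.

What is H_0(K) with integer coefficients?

We work with the vertex ordering 1 < 2 < 3 < 4 < 5 < 6. The simplices of K, each written with vertices in increasing order, are:

  0-simplices (6): [1], [2], [3], [4], [5], [6]
  1-simplices (12): [1,2], [1,3], [1,4], [1,6], [2,3], [2,4], [2,5], [3,5], [3,6], [4,5], [4,6], [5,6]
  2-simplices (8): [1,2,3], [1,2,4], [1,3,6], [1,4,6], [2,3,5], [2,4,5], [3,5,6], [4,5,6]

Hence C_0 ≅ Z^6, C_1 ≅ Z^12, C_2 ≅ Z^8.

The boundary map ∂_1: C_1 → C_0 sends each edge [p,q] (with p < q) to q − p. For instance
  ∂[1,2] = [2] − [1].
The resulting 6×12 matrix has rank 5, and its Smith normal form has invariant factors (1,1,1,1,1).

Boundary ∂_2: C_2 → C_1 sends each 2-simplex [p,q,r] to [q,r] − [p,r] + [p,q]. For instance
  ∂[3,5,6] = [5,6] − [3,6] + [3,5],
  ∂[4,5,6] = [5,6] − [4,6] + [4,5].
The resulting 12×8 matrix has rank 7, and its Smith normal form has invariant factors (1,1,1,1,1,1,1).

Computing H_k = (kernel of ∂_k) / (image of ∂_{k+1}):

  H_0: rank C_0 − rank ∂_1 = 6 − 5 = 1, and the invariant factors of ∂_1 are all 1, so H_0 = Z.

H_0 = Z.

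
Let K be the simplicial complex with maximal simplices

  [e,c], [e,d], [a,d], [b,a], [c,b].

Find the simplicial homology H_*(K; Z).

H_0 ≅ Z,  H_1 ≅ Z.

Take the total order a < b < c < d < e on the vertex set. Then K (dimension 1) consists of the simplices:

  0-simplices (5): a, b, c, d, e
  1-simplices (5): ab, ad, bc, ce, de

Hence C_0 ≅ Z^5, C_1 ≅ Z^5.

∂_1: C_1 → C_0 is given by ∂[p,q] = [q] − [p]. For instance
  ∂bc = c − b.
As a 5×5 matrix over Z this has rank 4, with invariant factors (1,1,1,1).

Computing H_k = (kernel of ∂_k) / (image of ∂_{k+1}):

  H_0: rank C_0 − rank ∂_1 = 5 − 4 = 1, and the invariant factors of ∂_1 are all 1, so H_0 ≅ Z.
  H_1: rank ker ∂_1 − rank ∂_2 = (5 − 4) − 0 = 1, and there is no ∂_2, so H_1 ≅ Z.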